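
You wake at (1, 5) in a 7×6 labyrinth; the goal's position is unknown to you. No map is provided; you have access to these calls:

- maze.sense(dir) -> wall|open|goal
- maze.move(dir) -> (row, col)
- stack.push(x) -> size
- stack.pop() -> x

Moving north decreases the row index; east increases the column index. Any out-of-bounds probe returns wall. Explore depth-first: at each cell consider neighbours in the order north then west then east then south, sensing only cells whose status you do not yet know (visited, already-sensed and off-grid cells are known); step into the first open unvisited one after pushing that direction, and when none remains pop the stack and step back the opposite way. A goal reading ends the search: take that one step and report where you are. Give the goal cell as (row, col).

==> maze.sense(dir: north)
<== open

==> stack.push(x: north)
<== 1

==> maze.move(dir: north)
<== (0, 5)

==> maze.sense(dir: west)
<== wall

==> stack.pop()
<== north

==> maze.move(dir: south)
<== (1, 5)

==> maze.sense(dir: west)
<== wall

==> maze.sense(dir: south)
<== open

==> stack.push(x: south)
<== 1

==> maze.move(dir: south)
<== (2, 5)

==> maze.sense(dir: west)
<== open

==> stack.push(x: west)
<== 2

==> maze.move(dir: west)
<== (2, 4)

==> maze.sense(dir: west)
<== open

==> stack.push(x: west)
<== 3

==> maze.move(dir: west)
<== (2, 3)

==> maze.sense(dir: north)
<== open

==> stack.push(x: north)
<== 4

==> maze.move(dir: north)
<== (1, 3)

==> maze.sense(dir: north)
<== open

==> stack.push(x: north)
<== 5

==> maze.move(dir: north)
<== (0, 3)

==> maze.sense(dir: west)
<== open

==> stack.push(x: west)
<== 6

==> maze.move(dir: west)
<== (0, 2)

==> maze.sense(dir: west)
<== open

==> stack.push(x: west)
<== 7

==> maze.move(dir: west)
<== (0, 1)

==> maze.sense(dir: west)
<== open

==> stack.push(x: west)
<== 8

==> maze.move(dir: west)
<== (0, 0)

==> maze.sense(dir: south)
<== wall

==> stack.pop()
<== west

==> maze.move(dir: east)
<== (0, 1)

==> maze.sense(dir: south)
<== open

==> stack.push(x: south)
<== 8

==> maze.move(dir: south)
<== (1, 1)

==> maze.sense(dir: east)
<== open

==> stack.push(x: east)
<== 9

==> maze.move(dir: east)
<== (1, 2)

==> maze.sense(dir: south)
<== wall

==> stack.pop()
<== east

==> maze.move(dir: west)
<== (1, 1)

==> maze.sense(dir: south)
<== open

==> stack.push(x: south)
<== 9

==> maze.move(dir: south)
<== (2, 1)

==> maze.sense(dir: west)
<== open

==> stack.push(x: west)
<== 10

==> maze.move(dir: west)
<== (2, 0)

==> maze.sense(dir: south)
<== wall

==> stack.pop()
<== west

==> maze.move(dir: east)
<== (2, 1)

==> maze.sense(dir: south)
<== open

==> stack.push(x: south)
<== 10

==> maze.move(dir: south)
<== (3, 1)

==> maze.sense(dir: east)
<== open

==> stack.push(x: east)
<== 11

==> maze.move(dir: east)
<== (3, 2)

==> maze.sense(dir: east)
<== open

==> stack.push(x: east)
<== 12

==> maze.move(dir: east)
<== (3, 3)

==> maze.sense(dir: east)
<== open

==> stack.push(x: east)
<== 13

==> maze.move(dir: east)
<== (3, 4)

==> maze.sense(dir: east)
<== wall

==> maze.sense(dir: south)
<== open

==> stack.push(x: south)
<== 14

==> maze.move(dir: south)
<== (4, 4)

==> maze.sense(dir: west)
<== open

==> stack.push(x: west)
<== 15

==> maze.move(dir: west)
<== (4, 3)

==> maze.sense(dir: west)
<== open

==> stack.push(x: west)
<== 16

==> maze.move(dir: west)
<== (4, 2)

==> maze.sense(dir: west)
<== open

==> stack.push(x: west)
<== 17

==> maze.move(dir: west)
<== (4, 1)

==> maze.sense(dir: west)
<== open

==> stack.push(x: west)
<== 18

==> maze.move(dir: west)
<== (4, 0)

==> maze.sense(dir: south)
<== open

==> stack.push(x: south)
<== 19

==> maze.move(dir: south)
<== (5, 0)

==> maze.sense(dir: east)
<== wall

==> maze.sense(dir: south)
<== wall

==> stack.pop()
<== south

==> maze.move(dir: north)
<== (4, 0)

==> stack.pop()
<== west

==> maze.move(dir: east)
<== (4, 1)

==> stack.pop()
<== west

==> maze.move(dir: east)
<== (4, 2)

==> maze.sense(dir: south)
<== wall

==> stack.pop()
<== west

==> maze.move(dir: east)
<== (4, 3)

==> maze.sense(dir: south)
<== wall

==> stack.pop()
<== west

==> maze.move(dir: east)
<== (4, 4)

==> maze.sense(dir: east)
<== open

==> stack.push(x: east)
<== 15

==> maze.move(dir: east)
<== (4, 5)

==> maze.sense(dir: south)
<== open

==> stack.push(x: south)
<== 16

==> maze.move(dir: south)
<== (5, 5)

==> maze.sense(dir: west)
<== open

==> stack.push(x: west)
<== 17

==> maze.move(dir: west)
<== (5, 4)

==> maze.sense(dir: south)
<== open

==> stack.push(x: south)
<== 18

==> maze.move(dir: south)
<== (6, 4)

==> maze.sense(dir: west)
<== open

==> stack.push(x: west)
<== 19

==> maze.move(dir: west)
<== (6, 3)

==> maze.sense(dir: west)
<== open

==> stack.push(x: west)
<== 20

==> maze.move(dir: west)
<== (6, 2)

==> maze.sense(dir: west)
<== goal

==> maze.move(dir: west)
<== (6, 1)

Answer: (6, 1)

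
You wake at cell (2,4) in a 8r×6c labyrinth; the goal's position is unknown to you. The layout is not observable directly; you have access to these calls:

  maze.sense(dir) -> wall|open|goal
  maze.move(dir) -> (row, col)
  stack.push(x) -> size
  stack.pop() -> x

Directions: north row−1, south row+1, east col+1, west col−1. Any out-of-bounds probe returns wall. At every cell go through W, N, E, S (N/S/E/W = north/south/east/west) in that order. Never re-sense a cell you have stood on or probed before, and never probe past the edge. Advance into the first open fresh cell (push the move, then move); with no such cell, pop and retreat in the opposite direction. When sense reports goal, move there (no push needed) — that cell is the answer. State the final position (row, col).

·→ sense(dir: west)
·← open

·→ push(x: west)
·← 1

·→ move(dir: west)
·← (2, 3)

·→ sense(dir: west)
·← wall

·→ sense(dir: north)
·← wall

·→ sense(dir: south)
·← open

·→ push(x: south)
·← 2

·→ move(dir: south)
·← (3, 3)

·→ sense(dir: west)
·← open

·→ push(x: west)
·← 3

·→ move(dir: west)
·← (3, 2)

·→ sense(dir: west)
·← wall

·→ sense(dir: south)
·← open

·→ push(x: south)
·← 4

·→ move(dir: south)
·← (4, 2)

·→ sense(dir: west)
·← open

·→ push(x: west)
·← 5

·→ move(dir: west)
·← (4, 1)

·→ sense(dir: west)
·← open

·→ push(x: west)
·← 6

·→ move(dir: west)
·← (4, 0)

·→ sense(dir: north)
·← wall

·→ sense(dir: south)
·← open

·→ push(x: south)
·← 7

·→ move(dir: south)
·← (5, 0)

·→ sense(dir: east)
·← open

·→ push(x: east)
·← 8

·→ move(dir: east)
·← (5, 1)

·→ sense(dir: east)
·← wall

·→ sense(dir: south)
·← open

·→ push(x: south)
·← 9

·→ move(dir: south)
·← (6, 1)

·→ sense(dir: west)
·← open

·→ push(x: west)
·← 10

·→ move(dir: west)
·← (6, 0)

·→ sense(dir: south)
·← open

·→ push(x: south)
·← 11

·→ move(dir: south)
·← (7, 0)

·→ sense(dir: east)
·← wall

·→ pop()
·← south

·→ move(dir: north)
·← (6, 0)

·→ pop()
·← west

·→ move(dir: east)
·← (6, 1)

·→ sense(dir: east)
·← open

·→ push(x: east)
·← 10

·→ move(dir: east)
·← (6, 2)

·→ sense(dir: east)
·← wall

·→ sense(dir: south)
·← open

·→ push(x: south)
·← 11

·→ move(dir: south)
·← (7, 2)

·→ sense(dir: east)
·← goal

·→ move(dir: east)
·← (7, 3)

Answer: (7, 3)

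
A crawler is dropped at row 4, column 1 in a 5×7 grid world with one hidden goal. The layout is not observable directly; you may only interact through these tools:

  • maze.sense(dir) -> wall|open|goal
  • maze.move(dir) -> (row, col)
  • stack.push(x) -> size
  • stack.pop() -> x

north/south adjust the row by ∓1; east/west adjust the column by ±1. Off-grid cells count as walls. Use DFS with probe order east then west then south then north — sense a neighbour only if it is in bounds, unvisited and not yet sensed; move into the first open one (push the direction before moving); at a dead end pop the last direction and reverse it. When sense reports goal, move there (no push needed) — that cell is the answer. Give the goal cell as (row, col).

-- 1. sense(dir='east') => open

-- 2. push(x='east') => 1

-- 3. move(dir='east') => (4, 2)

-- 4. sense(dir='east') => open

-- 5. push(x='east') => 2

-- 6. move(dir='east') => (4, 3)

-- 7. sense(dir='east') => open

-- 8. push(x='east') => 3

-- 9. move(dir='east') => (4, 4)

-- 10. sense(dir='east') => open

-- 11. push(x='east') => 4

-- 12. move(dir='east') => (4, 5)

-- 13. sense(dir='east') => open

-- 14. push(x='east') => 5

-- 15. move(dir='east') => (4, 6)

-- 16. sense(dir='north') => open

-- 17. push(x='north') => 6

-- 18. move(dir='north') => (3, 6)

-- 19. sense(dir='west') => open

-- 20. push(x='west') => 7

-- 21. move(dir='west') => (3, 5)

-- 22. sense(dir='west') => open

-- 23. push(x='west') => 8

-- 24. move(dir='west') => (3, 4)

-- 25. sense(dir='west') => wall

-- 26. sense(dir='north') => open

-- 27. push(x='north') => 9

-- 28. move(dir='north') => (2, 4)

-- 29. sense(dir='east') => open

-- 30. push(x='east') => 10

-- 31. move(dir='east') => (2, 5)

-- 32. sense(dir='east') => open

-- 33. push(x='east') => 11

-- 34. move(dir='east') => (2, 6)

-- 35. sense(dir='north') => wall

-- 36. pop() => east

-- 37. move(dir='west') => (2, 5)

-- 38. sense(dir='north') => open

-- 39. push(x='north') => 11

-- 40. move(dir='north') => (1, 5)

-- 41. sense(dir='west') => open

-- 42. push(x='west') => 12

-- 43. move(dir='west') => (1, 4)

-- 44. sense(dir='west') => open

-- 45. push(x='west') => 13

-- 46. move(dir='west') => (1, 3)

-- 47. sense(dir='west') => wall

-- 48. sense(dir='south') => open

-- 49. push(x='south') => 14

-- 50. move(dir='south') => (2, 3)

-- 51. sense(dir='west') => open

-- 52. push(x='west') => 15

-- 53. move(dir='west') => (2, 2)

-- 54. sense(dir='west') => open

-- 55. push(x='west') => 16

-- 56. move(dir='west') => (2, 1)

-- 57. sense(dir='west') => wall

-- 58. sense(dir='south') => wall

-- 59. sense(dir='north') => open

-- 60. push(x='north') => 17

-- 61. move(dir='north') => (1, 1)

-- 62. sense(dir='west') => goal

-- 63. move(dir='west') => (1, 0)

Answer: (1, 0)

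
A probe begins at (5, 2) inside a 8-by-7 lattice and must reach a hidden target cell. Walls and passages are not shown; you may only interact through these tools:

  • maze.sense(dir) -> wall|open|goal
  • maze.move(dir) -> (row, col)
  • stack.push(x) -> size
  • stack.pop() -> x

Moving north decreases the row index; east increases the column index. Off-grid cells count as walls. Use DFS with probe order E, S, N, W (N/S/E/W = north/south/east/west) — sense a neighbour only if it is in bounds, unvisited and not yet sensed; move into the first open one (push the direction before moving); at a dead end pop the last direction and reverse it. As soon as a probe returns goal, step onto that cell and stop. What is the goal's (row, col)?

>>> maze.sense dir: east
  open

>>> stack.push x: east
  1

>>> maze.move dir: east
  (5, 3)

>>> maze.sense dir: east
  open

>>> stack.push x: east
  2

>>> maze.move dir: east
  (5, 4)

>>> maze.sense dir: east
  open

>>> stack.push x: east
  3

>>> maze.move dir: east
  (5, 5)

>>> maze.sense dir: east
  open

>>> stack.push x: east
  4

>>> maze.move dir: east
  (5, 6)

>>> maze.sense dir: south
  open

>>> stack.push x: south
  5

>>> maze.move dir: south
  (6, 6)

>>> maze.sense dir: south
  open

>>> stack.push x: south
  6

>>> maze.move dir: south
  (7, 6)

>>> maze.sense dir: west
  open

>>> stack.push x: west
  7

>>> maze.move dir: west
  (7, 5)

>>> maze.sense dir: north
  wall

>>> maze.sense dir: west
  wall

>>> stack.pop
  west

>>> maze.move dir: east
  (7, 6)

>>> stack.pop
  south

>>> maze.move dir: north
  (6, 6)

>>> stack.pop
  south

>>> maze.move dir: north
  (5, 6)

>>> maze.sense dir: north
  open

>>> stack.push x: north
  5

>>> maze.move dir: north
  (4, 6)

>>> maze.sense dir: north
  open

>>> stack.push x: north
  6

>>> maze.move dir: north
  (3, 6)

>>> maze.sense dir: north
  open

>>> stack.push x: north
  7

>>> maze.move dir: north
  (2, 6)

>>> maze.sense dir: north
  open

>>> stack.push x: north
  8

>>> maze.move dir: north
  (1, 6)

>>> maze.sense dir: north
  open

>>> stack.push x: north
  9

>>> maze.move dir: north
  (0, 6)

>>> maze.sense dir: west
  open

>>> stack.push x: west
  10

>>> maze.move dir: west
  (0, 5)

>>> maze.sense dir: south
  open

>>> stack.push x: south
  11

>>> maze.move dir: south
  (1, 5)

>>> maze.sense dir: south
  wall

>>> maze.sense dir: west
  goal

>>> maze.move dir: west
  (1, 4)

Answer: (1, 4)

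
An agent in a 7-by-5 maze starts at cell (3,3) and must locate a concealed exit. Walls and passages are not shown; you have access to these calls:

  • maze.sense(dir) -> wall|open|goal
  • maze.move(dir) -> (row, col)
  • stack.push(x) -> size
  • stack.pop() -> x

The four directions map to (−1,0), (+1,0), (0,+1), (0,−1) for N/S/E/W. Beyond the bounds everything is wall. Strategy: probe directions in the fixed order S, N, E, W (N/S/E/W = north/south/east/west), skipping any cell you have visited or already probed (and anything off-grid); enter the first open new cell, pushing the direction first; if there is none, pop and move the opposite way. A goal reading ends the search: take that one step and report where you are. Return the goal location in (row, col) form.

Act: maze.sense[south]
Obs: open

Act: stack.push[south]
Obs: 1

Act: maze.move[south]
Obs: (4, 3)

Act: maze.sense[south]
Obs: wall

Act: maze.sense[east]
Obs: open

Act: stack.push[east]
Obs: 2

Act: maze.move[east]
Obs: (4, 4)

Act: maze.sense[south]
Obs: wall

Act: maze.sense[north]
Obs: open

Act: stack.push[north]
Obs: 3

Act: maze.move[north]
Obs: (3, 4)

Act: maze.sense[north]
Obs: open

Act: stack.push[north]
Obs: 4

Act: maze.move[north]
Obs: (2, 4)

Act: maze.sense[north]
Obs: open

Act: stack.push[north]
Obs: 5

Act: maze.move[north]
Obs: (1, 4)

Act: maze.sense[north]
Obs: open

Act: stack.push[north]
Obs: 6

Act: maze.move[north]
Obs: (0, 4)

Act: maze.sense[west]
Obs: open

Act: stack.push[west]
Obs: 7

Act: maze.move[west]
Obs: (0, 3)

Act: maze.sense[south]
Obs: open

Act: stack.push[south]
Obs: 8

Act: maze.move[south]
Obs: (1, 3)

Act: maze.sense[south]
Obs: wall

Act: maze.sense[west]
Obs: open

Act: stack.push[west]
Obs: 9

Act: maze.move[west]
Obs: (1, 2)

Act: maze.sense[south]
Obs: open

Act: stack.push[south]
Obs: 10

Act: maze.move[south]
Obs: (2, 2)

Act: maze.sense[south]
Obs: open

Act: stack.push[south]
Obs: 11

Act: maze.move[south]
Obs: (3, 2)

Act: maze.sense[south]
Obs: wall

Act: maze.sense[west]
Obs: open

Act: stack.push[west]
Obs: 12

Act: maze.move[west]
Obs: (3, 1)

Act: maze.sense[south]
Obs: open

Act: stack.push[south]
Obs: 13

Act: maze.move[south]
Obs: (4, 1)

Act: maze.sense[south]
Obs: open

Act: stack.push[south]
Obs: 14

Act: maze.move[south]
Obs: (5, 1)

Act: maze.sense[south]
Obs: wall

Act: maze.sense[east]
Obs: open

Act: stack.push[east]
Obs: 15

Act: maze.move[east]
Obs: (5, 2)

Act: maze.sense[south]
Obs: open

Act: stack.push[south]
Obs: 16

Act: maze.move[south]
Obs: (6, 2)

Act: maze.sense[east]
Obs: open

Act: stack.push[east]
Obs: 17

Act: maze.move[east]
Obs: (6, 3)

Act: maze.sense[east]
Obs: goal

Act: maze.move[east]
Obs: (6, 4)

Answer: (6, 4)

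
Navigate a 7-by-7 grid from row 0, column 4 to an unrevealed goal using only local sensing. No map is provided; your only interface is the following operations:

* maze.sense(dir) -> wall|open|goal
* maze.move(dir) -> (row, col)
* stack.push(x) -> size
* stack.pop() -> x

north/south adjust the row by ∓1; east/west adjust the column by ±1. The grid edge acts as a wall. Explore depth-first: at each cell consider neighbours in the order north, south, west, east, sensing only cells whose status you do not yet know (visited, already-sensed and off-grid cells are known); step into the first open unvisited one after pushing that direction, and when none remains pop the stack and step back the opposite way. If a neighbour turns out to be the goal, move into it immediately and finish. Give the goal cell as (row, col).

·→ maze.sense(dir=south)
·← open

·→ stack.push(x=south)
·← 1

·→ maze.move(dir=south)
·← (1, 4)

·→ maze.sense(dir=south)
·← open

·→ stack.push(x=south)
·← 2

·→ maze.move(dir=south)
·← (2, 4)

·→ maze.sense(dir=south)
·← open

·→ stack.push(x=south)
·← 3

·→ maze.move(dir=south)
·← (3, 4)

·→ maze.sense(dir=south)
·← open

·→ stack.push(x=south)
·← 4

·→ maze.move(dir=south)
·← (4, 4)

·→ maze.sense(dir=south)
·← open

·→ stack.push(x=south)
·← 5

·→ maze.move(dir=south)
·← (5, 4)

·→ maze.sense(dir=south)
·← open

·→ stack.push(x=south)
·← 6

·→ maze.move(dir=south)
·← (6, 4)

·→ maze.sense(dir=west)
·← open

·→ stack.push(x=west)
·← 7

·→ maze.move(dir=west)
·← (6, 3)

·→ maze.sense(dir=north)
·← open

·→ stack.push(x=north)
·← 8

·→ maze.move(dir=north)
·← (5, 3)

·→ maze.sense(dir=north)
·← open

·→ stack.push(x=north)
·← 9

·→ maze.move(dir=north)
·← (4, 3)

·→ maze.sense(dir=north)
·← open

·→ stack.push(x=north)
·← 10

·→ maze.move(dir=north)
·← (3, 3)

·→ maze.sense(dir=north)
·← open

·→ stack.push(x=north)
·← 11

·→ maze.move(dir=north)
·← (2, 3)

·→ maze.sense(dir=north)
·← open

·→ stack.push(x=north)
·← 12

·→ maze.move(dir=north)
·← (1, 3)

·→ maze.sense(dir=north)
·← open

·→ stack.push(x=north)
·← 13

·→ maze.move(dir=north)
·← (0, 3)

·→ maze.sense(dir=west)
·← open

·→ stack.push(x=west)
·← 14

·→ maze.move(dir=west)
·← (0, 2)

·→ maze.sense(dir=south)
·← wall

·→ maze.sense(dir=west)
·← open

·→ stack.push(x=west)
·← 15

·→ maze.move(dir=west)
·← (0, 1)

·→ maze.sense(dir=south)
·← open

·→ stack.push(x=south)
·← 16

·→ maze.move(dir=south)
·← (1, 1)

·→ maze.sense(dir=south)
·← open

·→ stack.push(x=south)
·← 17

·→ maze.move(dir=south)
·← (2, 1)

·→ maze.sense(dir=south)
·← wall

·→ maze.sense(dir=west)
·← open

·→ stack.push(x=west)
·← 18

·→ maze.move(dir=west)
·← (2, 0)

·→ maze.sense(dir=north)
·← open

·→ stack.push(x=north)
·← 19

·→ maze.move(dir=north)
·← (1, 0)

·→ maze.sense(dir=north)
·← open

·→ stack.push(x=north)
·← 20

·→ maze.move(dir=north)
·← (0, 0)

·→ stack.pop()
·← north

·→ maze.move(dir=south)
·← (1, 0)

·→ stack.pop()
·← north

·→ maze.move(dir=south)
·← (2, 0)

·→ maze.sense(dir=south)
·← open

·→ stack.push(x=south)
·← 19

·→ maze.move(dir=south)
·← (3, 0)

·→ maze.sense(dir=south)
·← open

·→ stack.push(x=south)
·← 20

·→ maze.move(dir=south)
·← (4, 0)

·→ maze.sense(dir=south)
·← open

·→ stack.push(x=south)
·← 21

·→ maze.move(dir=south)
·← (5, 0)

·→ maze.sense(dir=south)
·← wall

·→ maze.sense(dir=east)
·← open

·→ stack.push(x=east)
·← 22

·→ maze.move(dir=east)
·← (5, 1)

·→ maze.sense(dir=north)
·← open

·→ stack.push(x=north)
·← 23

·→ maze.move(dir=north)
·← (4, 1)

·→ maze.sense(dir=east)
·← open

·→ stack.push(x=east)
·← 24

·→ maze.move(dir=east)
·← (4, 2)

·→ maze.sense(dir=north)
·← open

·→ stack.push(x=north)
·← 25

·→ maze.move(dir=north)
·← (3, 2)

·→ maze.sense(dir=north)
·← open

·→ stack.push(x=north)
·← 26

·→ maze.move(dir=north)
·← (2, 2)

·→ stack.pop()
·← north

·→ maze.move(dir=south)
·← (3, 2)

·→ stack.pop()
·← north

·→ maze.move(dir=south)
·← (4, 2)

·→ maze.sense(dir=south)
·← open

·→ stack.push(x=south)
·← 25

·→ maze.move(dir=south)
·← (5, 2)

·→ maze.sense(dir=south)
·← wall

·→ stack.pop()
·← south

·→ maze.move(dir=north)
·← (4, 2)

·→ stack.pop()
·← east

·→ maze.move(dir=west)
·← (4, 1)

·→ stack.pop()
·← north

·→ maze.move(dir=south)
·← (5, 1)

·→ maze.sense(dir=south)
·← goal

·→ maze.move(dir=south)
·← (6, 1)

Answer: (6, 1)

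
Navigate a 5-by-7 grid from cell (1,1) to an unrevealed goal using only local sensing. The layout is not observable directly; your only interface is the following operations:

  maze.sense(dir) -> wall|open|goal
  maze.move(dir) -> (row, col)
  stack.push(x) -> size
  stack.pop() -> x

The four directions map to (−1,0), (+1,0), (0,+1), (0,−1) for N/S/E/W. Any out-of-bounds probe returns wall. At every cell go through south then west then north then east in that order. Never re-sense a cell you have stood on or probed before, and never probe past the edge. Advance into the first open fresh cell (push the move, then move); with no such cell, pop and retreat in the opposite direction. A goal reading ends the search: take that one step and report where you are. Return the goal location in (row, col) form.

% maze.sense dir='south'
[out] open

% stack.push x='south'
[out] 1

% maze.move dir='south'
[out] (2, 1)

% maze.sense dir='south'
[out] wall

% maze.sense dir='west'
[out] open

% stack.push x='west'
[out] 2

% maze.move dir='west'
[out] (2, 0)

% maze.sense dir='south'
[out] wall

% maze.sense dir='north'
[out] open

% stack.push x='north'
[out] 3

% maze.move dir='north'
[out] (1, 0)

% maze.sense dir='north'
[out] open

% stack.push x='north'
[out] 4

% maze.move dir='north'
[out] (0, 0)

% maze.sense dir='east'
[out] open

% stack.push x='east'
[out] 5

% maze.move dir='east'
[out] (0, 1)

% maze.sense dir='east'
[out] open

% stack.push x='east'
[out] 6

% maze.move dir='east'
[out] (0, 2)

% maze.sense dir='south'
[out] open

% stack.push x='south'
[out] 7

% maze.move dir='south'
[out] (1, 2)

% maze.sense dir='south'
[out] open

% stack.push x='south'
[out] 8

% maze.move dir='south'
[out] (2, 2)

% maze.sense dir='south'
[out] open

% stack.push x='south'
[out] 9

% maze.move dir='south'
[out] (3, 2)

% maze.sense dir='south'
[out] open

% stack.push x='south'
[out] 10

% maze.move dir='south'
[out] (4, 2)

% maze.sense dir='west'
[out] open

% stack.push x='west'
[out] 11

% maze.move dir='west'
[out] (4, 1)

% maze.sense dir='west'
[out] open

% stack.push x='west'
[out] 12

% maze.move dir='west'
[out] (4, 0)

% stack.pop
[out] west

% maze.move dir='east'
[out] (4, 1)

% stack.pop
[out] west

% maze.move dir='east'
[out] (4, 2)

% maze.sense dir='east'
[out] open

% stack.push x='east'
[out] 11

% maze.move dir='east'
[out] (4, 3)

% maze.sense dir='north'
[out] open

% stack.push x='north'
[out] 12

% maze.move dir='north'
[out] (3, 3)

% maze.sense dir='north'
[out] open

% stack.push x='north'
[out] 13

% maze.move dir='north'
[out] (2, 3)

% maze.sense dir='north'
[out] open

% stack.push x='north'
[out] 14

% maze.move dir='north'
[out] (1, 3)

% maze.sense dir='north'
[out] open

% stack.push x='north'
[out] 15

% maze.move dir='north'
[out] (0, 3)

% maze.sense dir='east'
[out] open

% stack.push x='east'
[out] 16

% maze.move dir='east'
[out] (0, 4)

% maze.sense dir='south'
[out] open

% stack.push x='south'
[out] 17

% maze.move dir='south'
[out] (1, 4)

% maze.sense dir='south'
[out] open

% stack.push x='south'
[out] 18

% maze.move dir='south'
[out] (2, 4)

% maze.sense dir='south'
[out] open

% stack.push x='south'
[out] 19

% maze.move dir='south'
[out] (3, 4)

% maze.sense dir='south'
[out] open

% stack.push x='south'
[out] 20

% maze.move dir='south'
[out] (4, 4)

% maze.sense dir='east'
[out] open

% stack.push x='east'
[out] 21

% maze.move dir='east'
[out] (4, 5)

% maze.sense dir='north'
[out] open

% stack.push x='north'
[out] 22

% maze.move dir='north'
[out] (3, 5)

% maze.sense dir='north'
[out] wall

% maze.sense dir='east'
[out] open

% stack.push x='east'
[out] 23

% maze.move dir='east'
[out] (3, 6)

% maze.sense dir='south'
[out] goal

% maze.move dir='south'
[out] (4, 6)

Answer: (4, 6)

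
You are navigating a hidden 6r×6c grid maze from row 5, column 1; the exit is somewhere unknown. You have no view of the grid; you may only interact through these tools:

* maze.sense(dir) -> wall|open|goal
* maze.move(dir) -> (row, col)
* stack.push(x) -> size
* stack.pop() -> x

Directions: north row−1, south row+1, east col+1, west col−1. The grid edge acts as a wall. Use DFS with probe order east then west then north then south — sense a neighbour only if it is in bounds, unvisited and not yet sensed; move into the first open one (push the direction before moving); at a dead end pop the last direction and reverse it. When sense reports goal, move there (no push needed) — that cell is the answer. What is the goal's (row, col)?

// sense(dir='east') == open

// push(x='east') == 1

// move(dir='east') == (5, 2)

// sense(dir='east') == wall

// sense(dir='north') == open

// push(x='north') == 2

// move(dir='north') == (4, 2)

// sense(dir='east') == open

// push(x='east') == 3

// move(dir='east') == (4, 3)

// sense(dir='east') == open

// push(x='east') == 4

// move(dir='east') == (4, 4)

// sense(dir='east') == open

// push(x='east') == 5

// move(dir='east') == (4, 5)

// sense(dir='north') == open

// push(x='north') == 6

// move(dir='north') == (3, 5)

// sense(dir='west') == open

// push(x='west') == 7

// move(dir='west') == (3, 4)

// sense(dir='west') == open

// push(x='west') == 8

// move(dir='west') == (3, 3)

// sense(dir='west') == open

// push(x='west') == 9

// move(dir='west') == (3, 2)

// sense(dir='west') == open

// push(x='west') == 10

// move(dir='west') == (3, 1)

// sense(dir='west') == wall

// sense(dir='north') == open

// push(x='north') == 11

// move(dir='north') == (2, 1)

// sense(dir='east') == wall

// sense(dir='west') == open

// push(x='west') == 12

// move(dir='west') == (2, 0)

// sense(dir='north') == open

// push(x='north') == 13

// move(dir='north') == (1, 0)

// sense(dir='east') == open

// push(x='east') == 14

// move(dir='east') == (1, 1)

// sense(dir='east') == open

// push(x='east') == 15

// move(dir='east') == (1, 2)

// sense(dir='east') == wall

// sense(dir='north') == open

// push(x='north') == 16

// move(dir='north') == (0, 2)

// sense(dir='east') == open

// push(x='east') == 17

// move(dir='east') == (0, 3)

// sense(dir='east') == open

// push(x='east') == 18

// move(dir='east') == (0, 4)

// sense(dir='east') == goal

// move(dir='east') == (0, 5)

Answer: (0, 5)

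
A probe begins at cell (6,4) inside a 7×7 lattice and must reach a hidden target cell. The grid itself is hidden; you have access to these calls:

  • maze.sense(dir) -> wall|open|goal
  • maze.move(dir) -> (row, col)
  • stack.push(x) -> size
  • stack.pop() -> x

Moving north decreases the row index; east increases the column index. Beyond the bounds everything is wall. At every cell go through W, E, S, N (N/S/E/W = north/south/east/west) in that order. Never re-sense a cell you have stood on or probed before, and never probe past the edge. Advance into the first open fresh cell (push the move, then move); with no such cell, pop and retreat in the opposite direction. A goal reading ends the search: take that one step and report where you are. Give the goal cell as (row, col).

Next I call sense with dir: west, giving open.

Now I run push with x: west, and see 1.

I run move with dir: west, and observe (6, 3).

Invoking sense with dir: west, → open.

Invoking push with x: west, giving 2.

I try move with dir: west, and see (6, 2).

Next I call sense with dir: west, and get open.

I call push with x: west, → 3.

I try move with dir: west, — result: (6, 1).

I invoke sense with dir: west, and get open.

Then push with x: west, giving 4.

Invoking move with dir: west, and get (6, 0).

Next I call sense with dir: north, — result: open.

I call push with x: north, yielding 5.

Now I run move with dir: north, which returns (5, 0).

I run sense with dir: east, — result: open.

I call push with x: east, — result: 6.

I try move with dir: east, and observe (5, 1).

I run sense with dir: east, yielding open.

I try push with x: east, → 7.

I try move with dir: east, yielding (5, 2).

Next I call sense with dir: east, yielding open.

Then push with x: east, giving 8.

I try move with dir: east, and observe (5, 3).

I use sense with dir: east, and get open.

Next I call push with x: east, — result: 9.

I call move with dir: east, and see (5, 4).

I use sense with dir: east, — result: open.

I run push with x: east, : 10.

I use move with dir: east, and get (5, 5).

Now I run sense with dir: east, and see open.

Now I run push with x: east, yielding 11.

I use move with dir: east, : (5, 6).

I use sense with dir: south, and get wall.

I run sense with dir: north, — result: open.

Then push with x: north, and observe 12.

Now I run move with dir: north, yielding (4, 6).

I call sense with dir: west, and observe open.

Calling push with x: west, → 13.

Invoking move with dir: west, which returns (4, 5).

I call sense with dir: west, and get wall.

Invoking sense with dir: north, giving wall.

I call pop(), and observe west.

I invoke move with dir: east, — result: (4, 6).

I invoke sense with dir: north, yielding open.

I use push with x: north, and see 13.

I try move with dir: north, and get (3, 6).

I try sense with dir: north, which returns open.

Next I call push with x: north, which returns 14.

I run move with dir: north, giving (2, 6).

I invoke sense with dir: west, — result: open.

Now I run push with x: west, — result: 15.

Invoking move with dir: west, which returns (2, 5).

Calling sense with dir: west, → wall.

Using sense with dir: north, : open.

I call push with x: north, yielding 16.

Next I call move with dir: north, → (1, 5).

Now I run sense with dir: west, and get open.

I try push with x: west, and get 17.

Now I run move with dir: west, : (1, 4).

I invoke sense with dir: west, and observe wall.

I invoke sense with dir: north, → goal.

Invoking move with dir: north, yielding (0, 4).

Answer: (0, 4)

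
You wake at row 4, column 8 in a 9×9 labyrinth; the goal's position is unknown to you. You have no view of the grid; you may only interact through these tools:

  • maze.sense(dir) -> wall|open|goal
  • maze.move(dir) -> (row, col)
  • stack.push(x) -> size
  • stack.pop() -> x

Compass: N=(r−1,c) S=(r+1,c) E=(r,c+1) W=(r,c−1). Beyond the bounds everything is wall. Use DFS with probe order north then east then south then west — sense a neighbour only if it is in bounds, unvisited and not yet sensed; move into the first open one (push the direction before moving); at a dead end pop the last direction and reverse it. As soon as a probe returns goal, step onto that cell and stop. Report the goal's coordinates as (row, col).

I run maze.sense on dir: north, and get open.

Now I run stack.push on x: north, and see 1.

Next I call maze.move on dir: north, which returns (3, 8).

I invoke maze.sense on dir: north, yielding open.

Next I call stack.push on x: north, and see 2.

Then maze.move on dir: north, and see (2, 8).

Next I call maze.sense on dir: north, and see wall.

Now I run maze.sense on dir: west, — result: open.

I invoke stack.push on x: west, yielding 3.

I use maze.move on dir: west, and see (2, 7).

Then maze.sense on dir: north, and see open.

Calling stack.push on x: north, — result: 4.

I use maze.move on dir: north, → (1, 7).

Calling maze.sense on dir: north, giving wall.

I invoke maze.sense on dir: west, : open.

I run stack.push on x: west, giving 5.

Invoking maze.move on dir: west, → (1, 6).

I try maze.sense on dir: north, → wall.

I invoke maze.sense on dir: south, : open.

I invoke stack.push on x: south, → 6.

Invoking maze.move on dir: south, : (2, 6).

Invoking maze.sense on dir: south, and see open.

Next I call stack.push on x: south, and get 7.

I try maze.move on dir: south, — result: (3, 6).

Then maze.sense on dir: east, → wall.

I try maze.sense on dir: south, which returns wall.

I run maze.sense on dir: west, which returns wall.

I try stack.pop, yielding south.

Using maze.move on dir: north, and observe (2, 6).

I invoke maze.sense on dir: west, giving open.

I run stack.push on x: west, which returns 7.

I try maze.move on dir: west, — result: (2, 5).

Using maze.sense on dir: north, giving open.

Then stack.push on x: north, : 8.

Invoking maze.move on dir: north, : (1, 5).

I try maze.sense on dir: north, which returns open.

Next I call stack.push on x: north, and observe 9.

I invoke maze.move on dir: north, → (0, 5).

Next I call maze.sense on dir: west, yielding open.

Invoking stack.push on x: west, and see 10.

Next I call maze.move on dir: west, — result: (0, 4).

Then maze.sense on dir: south, — result: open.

Now I run stack.push on x: south, giving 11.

Using maze.move on dir: south, : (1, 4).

I call maze.sense on dir: south, and see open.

Calling stack.push on x: south, and see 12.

Now I run maze.move on dir: south, which returns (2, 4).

I invoke maze.sense on dir: south, and observe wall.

I use maze.sense on dir: west, and observe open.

I call stack.push on x: west, giving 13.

Using maze.move on dir: west, and observe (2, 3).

I run maze.sense on dir: north, which returns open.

Invoking stack.push on x: north, giving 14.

Invoking maze.move on dir: north, → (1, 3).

I call maze.sense on dir: north, and observe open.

Using stack.push on x: north, which returns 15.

Next I call maze.move on dir: north, which returns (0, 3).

I try maze.sense on dir: west, → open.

Now I run stack.push on x: west, which returns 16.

I call maze.move on dir: west, : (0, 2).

I call maze.sense on dir: south, and get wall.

I try maze.sense on dir: west, and observe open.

I try stack.push on x: west, and see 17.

Invoking maze.move on dir: west, which returns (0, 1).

I try maze.sense on dir: south, yielding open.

I use stack.push on x: south, and see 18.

Using maze.move on dir: south, yielding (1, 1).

I use maze.sense on dir: south, and get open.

I run stack.push on x: south, and get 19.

Now I run maze.move on dir: south, giving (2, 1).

I invoke maze.sense on dir: east, and get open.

I run stack.push on x: east, — result: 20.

I invoke maze.move on dir: east, and get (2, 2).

I use maze.sense on dir: south, and get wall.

Now I run stack.pop, — result: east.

I try maze.move on dir: west, and see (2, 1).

Now I run maze.sense on dir: south, and get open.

I run stack.push on x: south, : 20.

Calling maze.move on dir: south, — result: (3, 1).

I run maze.sense on dir: south, and observe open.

Now I run stack.push on x: south, → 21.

Using maze.move on dir: south, which returns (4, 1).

Next I call maze.sense on dir: east, : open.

Then stack.push on x: east, which returns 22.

I run maze.move on dir: east, and observe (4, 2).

I call maze.sense on dir: east, giving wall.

I run maze.sense on dir: south, yielding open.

I invoke stack.push on x: south, yielding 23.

I call maze.move on dir: south, → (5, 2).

Next I call maze.sense on dir: east, and observe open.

I run stack.push on x: east, giving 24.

I use maze.move on dir: east, which returns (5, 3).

Using maze.sense on dir: east, yielding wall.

I try maze.sense on dir: south, — result: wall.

Calling stack.pop, which returns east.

I call maze.move on dir: west, which returns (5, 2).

I invoke maze.sense on dir: south, giving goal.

Invoking maze.move on dir: south, yielding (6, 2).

Answer: (6, 2)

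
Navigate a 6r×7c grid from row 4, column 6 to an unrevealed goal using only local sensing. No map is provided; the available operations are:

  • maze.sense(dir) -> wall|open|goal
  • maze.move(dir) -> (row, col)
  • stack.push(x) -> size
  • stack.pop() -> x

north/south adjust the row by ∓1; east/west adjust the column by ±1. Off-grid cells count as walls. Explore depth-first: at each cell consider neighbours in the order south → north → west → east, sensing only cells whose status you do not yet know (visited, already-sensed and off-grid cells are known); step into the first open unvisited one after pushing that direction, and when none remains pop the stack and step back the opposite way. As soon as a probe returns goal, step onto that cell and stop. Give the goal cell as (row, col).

→ sense(south)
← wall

→ sense(north)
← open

→ push(north)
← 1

→ move(north)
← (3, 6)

→ sense(north)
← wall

→ sense(west)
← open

→ push(west)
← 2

→ move(west)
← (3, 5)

→ sense(south)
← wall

→ sense(north)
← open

→ push(north)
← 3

→ move(north)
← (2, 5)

→ sense(north)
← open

→ push(north)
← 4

→ move(north)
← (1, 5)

→ sense(north)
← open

→ push(north)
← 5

→ move(north)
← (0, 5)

→ sense(west)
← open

→ push(west)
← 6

→ move(west)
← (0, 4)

→ sense(south)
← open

→ push(south)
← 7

→ move(south)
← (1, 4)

→ sense(south)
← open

→ push(south)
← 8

→ move(south)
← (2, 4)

→ sense(south)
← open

→ push(south)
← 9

→ move(south)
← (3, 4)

→ sense(south)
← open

→ push(south)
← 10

→ move(south)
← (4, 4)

→ sense(south)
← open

→ push(south)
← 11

→ move(south)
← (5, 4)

→ sense(west)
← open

→ push(west)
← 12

→ move(west)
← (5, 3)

→ sense(north)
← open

→ push(north)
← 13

→ move(north)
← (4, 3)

→ sense(north)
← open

→ push(north)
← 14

→ move(north)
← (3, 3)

→ sense(north)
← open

→ push(north)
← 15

→ move(north)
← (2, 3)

→ sense(north)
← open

→ push(north)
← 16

→ move(north)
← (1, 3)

→ sense(north)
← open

→ push(north)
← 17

→ move(north)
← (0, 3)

→ sense(west)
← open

→ push(west)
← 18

→ move(west)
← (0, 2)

→ sense(south)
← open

→ push(south)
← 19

→ move(south)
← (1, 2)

→ sense(south)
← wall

→ sense(west)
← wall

→ pop()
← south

→ move(north)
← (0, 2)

→ sense(west)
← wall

→ pop()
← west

→ move(east)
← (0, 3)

→ pop()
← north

→ move(south)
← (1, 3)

→ pop()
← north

→ move(south)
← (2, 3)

→ pop()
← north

→ move(south)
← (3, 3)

→ sense(west)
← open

→ push(west)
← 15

→ move(west)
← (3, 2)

→ sense(south)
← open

→ push(south)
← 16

→ move(south)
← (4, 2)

→ sense(south)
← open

→ push(south)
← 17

→ move(south)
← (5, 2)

→ sense(west)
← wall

→ pop()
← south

→ move(north)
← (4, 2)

→ sense(west)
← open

→ push(west)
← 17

→ move(west)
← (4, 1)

→ sense(north)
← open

→ push(north)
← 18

→ move(north)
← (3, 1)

→ sense(north)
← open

→ push(north)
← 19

→ move(north)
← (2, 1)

→ sense(west)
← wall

→ pop()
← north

→ move(south)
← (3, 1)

→ sense(west)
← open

→ push(west)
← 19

→ move(west)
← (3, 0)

→ sense(south)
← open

→ push(south)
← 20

→ move(south)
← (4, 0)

→ sense(south)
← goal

→ move(south)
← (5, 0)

Answer: (5, 0)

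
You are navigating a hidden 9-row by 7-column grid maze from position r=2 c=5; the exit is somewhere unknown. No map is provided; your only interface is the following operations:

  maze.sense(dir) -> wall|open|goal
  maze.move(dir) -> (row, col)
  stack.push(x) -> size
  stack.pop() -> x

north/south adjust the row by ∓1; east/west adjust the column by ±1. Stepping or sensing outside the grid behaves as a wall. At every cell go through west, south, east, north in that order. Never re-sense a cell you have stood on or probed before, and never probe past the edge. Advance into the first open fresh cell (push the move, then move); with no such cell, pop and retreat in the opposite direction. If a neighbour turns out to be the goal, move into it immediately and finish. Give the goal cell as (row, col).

% maze.sense dir='west'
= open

% stack.push x='west'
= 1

% maze.move dir='west'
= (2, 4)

% maze.sense dir='west'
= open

% stack.push x='west'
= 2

% maze.move dir='west'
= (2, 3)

% maze.sense dir='west'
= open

% stack.push x='west'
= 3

% maze.move dir='west'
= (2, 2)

% maze.sense dir='west'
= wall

% maze.sense dir='south'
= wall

% maze.sense dir='north'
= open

% stack.push x='north'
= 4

% maze.move dir='north'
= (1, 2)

% maze.sense dir='west'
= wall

% maze.sense dir='east'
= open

% stack.push x='east'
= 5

% maze.move dir='east'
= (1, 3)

% maze.sense dir='east'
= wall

% maze.sense dir='north'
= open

% stack.push x='north'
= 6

% maze.move dir='north'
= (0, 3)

% maze.sense dir='west'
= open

% stack.push x='west'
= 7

% maze.move dir='west'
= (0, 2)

% maze.sense dir='west'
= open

% stack.push x='west'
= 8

% maze.move dir='west'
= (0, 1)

% maze.sense dir='west'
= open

% stack.push x='west'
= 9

% maze.move dir='west'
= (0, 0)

% maze.sense dir='south'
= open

% stack.push x='south'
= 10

% maze.move dir='south'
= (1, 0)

% maze.sense dir='south'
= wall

% stack.pop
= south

% maze.move dir='north'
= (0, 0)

% stack.pop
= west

% maze.move dir='east'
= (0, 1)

% stack.pop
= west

% maze.move dir='east'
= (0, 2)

% stack.pop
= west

% maze.move dir='east'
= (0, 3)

% maze.sense dir='east'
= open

% stack.push x='east'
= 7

% maze.move dir='east'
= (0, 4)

% maze.sense dir='east'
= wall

% stack.pop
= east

% maze.move dir='west'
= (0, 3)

% stack.pop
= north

% maze.move dir='south'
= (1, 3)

% stack.pop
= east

% maze.move dir='west'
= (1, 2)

% stack.pop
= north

% maze.move dir='south'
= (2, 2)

% stack.pop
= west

% maze.move dir='east'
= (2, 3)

% maze.sense dir='south'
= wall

% stack.pop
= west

% maze.move dir='east'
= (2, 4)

% maze.sense dir='south'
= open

% stack.push x='south'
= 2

% maze.move dir='south'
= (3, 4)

% maze.sense dir='south'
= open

% stack.push x='south'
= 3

% maze.move dir='south'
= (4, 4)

% maze.sense dir='west'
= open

% stack.push x='west'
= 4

% maze.move dir='west'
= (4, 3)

% maze.sense dir='west'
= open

% stack.push x='west'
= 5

% maze.move dir='west'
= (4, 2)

% maze.sense dir='west'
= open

% stack.push x='west'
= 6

% maze.move dir='west'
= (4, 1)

% maze.sense dir='west'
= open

% stack.push x='west'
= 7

% maze.move dir='west'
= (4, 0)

% maze.sense dir='south'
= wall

% maze.sense dir='north'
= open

% stack.push x='north'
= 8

% maze.move dir='north'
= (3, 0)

% maze.sense dir='east'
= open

% stack.push x='east'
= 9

% maze.move dir='east'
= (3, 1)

% stack.pop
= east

% maze.move dir='west'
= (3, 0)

% stack.pop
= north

% maze.move dir='south'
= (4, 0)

% stack.pop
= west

% maze.move dir='east'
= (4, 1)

% maze.sense dir='south'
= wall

% stack.pop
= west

% maze.move dir='east'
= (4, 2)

% maze.sense dir='south'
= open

% stack.push x='south'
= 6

% maze.move dir='south'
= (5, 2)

% maze.sense dir='south'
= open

% stack.push x='south'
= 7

% maze.move dir='south'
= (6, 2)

% maze.sense dir='west'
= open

% stack.push x='west'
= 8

% maze.move dir='west'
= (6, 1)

% maze.sense dir='west'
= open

% stack.push x='west'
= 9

% maze.move dir='west'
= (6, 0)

% maze.sense dir='south'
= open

% stack.push x='south'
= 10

% maze.move dir='south'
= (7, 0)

% maze.sense dir='south'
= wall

% maze.sense dir='east'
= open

% stack.push x='east'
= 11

% maze.move dir='east'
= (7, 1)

% maze.sense dir='south'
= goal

% maze.move dir='south'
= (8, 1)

Answer: (8, 1)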